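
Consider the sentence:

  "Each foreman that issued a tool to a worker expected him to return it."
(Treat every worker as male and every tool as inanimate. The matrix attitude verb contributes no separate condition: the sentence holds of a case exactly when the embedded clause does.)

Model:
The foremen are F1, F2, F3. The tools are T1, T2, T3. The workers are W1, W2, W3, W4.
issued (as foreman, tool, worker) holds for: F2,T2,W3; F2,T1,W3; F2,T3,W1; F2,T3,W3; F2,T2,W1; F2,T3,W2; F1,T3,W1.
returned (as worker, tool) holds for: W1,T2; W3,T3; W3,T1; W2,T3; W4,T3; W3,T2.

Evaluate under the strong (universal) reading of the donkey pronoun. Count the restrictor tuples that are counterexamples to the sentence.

"him" takes "a worker" as antecedent and "it" takes "a tool"; both are donkey pronouns co-varying with the restrictor.
Strong reading: for every (f,t,w) with issued(f,t,w), returned(w,t).
Restrictor triples: (F1,T3,W1)→returned(W1,T3) ✗  (F2,T1,W3)→returned(W3,T1) ✓  (F2,T2,W1)→returned(W1,T2) ✓  (F2,T2,W3)→returned(W3,T2) ✓  (F2,T3,W1)→returned(W1,T3) ✗  (F2,T3,W2)→returned(W2,T3) ✓  (F2,T3,W3)→returned(W3,T3) ✓
Counterexamples (restrictor triples failing the scope): 2.

2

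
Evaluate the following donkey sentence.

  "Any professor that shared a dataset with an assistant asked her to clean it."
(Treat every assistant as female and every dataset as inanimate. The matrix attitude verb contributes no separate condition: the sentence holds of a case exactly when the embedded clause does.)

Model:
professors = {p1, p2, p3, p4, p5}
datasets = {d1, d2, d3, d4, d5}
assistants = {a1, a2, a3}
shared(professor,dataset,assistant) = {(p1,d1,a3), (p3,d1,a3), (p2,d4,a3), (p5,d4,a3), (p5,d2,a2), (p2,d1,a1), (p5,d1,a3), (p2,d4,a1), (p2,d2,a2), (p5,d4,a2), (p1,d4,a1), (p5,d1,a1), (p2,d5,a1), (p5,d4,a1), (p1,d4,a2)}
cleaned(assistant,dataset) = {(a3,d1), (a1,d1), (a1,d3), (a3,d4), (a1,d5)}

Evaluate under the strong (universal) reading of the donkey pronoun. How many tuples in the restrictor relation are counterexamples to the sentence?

"her" takes "an assistant" as antecedent and "it" takes "a dataset"; both are donkey pronouns co-varying with the restrictor.
Strong reading: for every (p,d,a) with shared(p,d,a), cleaned(a,d).
Restrictor triples: (p1,d1,a3)→cleaned(a3,d1) ✓  (p1,d4,a1)→cleaned(a1,d4) ✗  (p1,d4,a2)→cleaned(a2,d4) ✗  (p2,d1,a1)→cleaned(a1,d1) ✓  (p2,d2,a2)→cleaned(a2,d2) ✗  (p2,d4,a1)→cleaned(a1,d4) ✗  (p2,d4,a3)→cleaned(a3,d4) ✓  (p2,d5,a1)→cleaned(a1,d5) ✓  (p3,d1,a3)→cleaned(a3,d1) ✓  (p5,d1,a1)→cleaned(a1,d1) ✓  (p5,d1,a3)→cleaned(a3,d1) ✓  (p5,d2,a2)→cleaned(a2,d2) ✗  (p5,d4,a1)→cleaned(a1,d4) ✗  (p5,d4,a2)→cleaned(a2,d4) ✗  (p5,d4,a3)→cleaned(a3,d4) ✓
Counterexamples (restrictor triples failing the scope): 7.

7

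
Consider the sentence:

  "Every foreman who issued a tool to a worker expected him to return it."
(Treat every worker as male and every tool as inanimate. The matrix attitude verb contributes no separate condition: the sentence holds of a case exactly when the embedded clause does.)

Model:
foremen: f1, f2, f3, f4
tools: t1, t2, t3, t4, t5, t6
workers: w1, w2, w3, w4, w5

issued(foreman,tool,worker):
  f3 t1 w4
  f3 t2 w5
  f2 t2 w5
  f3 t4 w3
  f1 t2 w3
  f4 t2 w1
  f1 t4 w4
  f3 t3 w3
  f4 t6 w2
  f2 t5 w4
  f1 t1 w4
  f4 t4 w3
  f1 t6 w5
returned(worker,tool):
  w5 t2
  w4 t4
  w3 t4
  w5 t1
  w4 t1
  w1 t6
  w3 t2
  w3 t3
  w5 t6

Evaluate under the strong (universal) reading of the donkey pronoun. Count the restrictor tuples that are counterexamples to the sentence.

3

"him" takes "a worker" as antecedent and "it" takes "a tool"; both are donkey pronouns co-varying with the restrictor.
Strong reading: for every (f,t,w) with issued(f,t,w), returned(w,t).
Restrictor triples: (f1,t1,w4)→returned(w4,t1) ✓  (f1,t2,w3)→returned(w3,t2) ✓  (f1,t4,w4)→returned(w4,t4) ✓  (f1,t6,w5)→returned(w5,t6) ✓  (f2,t2,w5)→returned(w5,t2) ✓  (f2,t5,w4)→returned(w4,t5) ✗  (f3,t1,w4)→returned(w4,t1) ✓  (f3,t2,w5)→returned(w5,t2) ✓  (f3,t3,w3)→returned(w3,t3) ✓  (f3,t4,w3)→returned(w3,t4) ✓  (f4,t2,w1)→returned(w1,t2) ✗  (f4,t4,w3)→returned(w3,t4) ✓  (f4,t6,w2)→returned(w2,t6) ✗
Counterexamples (restrictor triples failing the scope): 3.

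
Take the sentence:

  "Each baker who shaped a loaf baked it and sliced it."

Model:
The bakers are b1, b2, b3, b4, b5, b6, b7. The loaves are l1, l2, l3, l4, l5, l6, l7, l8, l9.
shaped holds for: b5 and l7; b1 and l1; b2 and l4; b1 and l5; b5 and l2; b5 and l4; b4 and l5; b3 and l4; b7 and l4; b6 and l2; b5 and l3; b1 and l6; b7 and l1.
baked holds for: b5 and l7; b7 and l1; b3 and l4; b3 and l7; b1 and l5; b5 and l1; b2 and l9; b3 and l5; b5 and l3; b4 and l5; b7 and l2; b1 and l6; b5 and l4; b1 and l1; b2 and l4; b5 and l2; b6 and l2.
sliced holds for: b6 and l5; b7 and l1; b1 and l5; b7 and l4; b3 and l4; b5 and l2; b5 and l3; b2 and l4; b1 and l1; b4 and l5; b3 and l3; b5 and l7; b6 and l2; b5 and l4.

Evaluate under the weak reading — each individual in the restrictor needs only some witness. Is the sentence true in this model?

True

"it" takes "a loaf" as antecedent — a donkey pronoun bound across the clause boundary.
Weak reading: every baker b with some shaped-loaf has at least one shaped-loaf l such that baked(b,l) ∧ sliced(b,l).
Per baker: b1:✓  b2:✓  b3:✓  b4:✓  b5:✓  b6:✓  b7:✓
Every baker in the restrictor has a witness.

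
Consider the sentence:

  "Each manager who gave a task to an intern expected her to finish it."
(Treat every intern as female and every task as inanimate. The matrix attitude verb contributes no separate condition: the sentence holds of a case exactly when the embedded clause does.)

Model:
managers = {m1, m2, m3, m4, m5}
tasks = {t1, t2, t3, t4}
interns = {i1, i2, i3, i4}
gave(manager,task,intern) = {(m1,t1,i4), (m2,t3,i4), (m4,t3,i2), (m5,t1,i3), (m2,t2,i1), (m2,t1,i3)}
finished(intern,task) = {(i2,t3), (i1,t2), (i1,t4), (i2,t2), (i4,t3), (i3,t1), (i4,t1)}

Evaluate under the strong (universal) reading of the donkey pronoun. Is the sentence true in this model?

"her" takes "an intern" as antecedent and "it" takes "a task"; both are donkey pronouns co-varying with the restrictor.
Strong reading: for every (m,t,i) with gave(m,t,i), finished(i,t).
Restrictor triples: (m1,t1,i4)→finished(i4,t1) ✓  (m2,t1,i3)→finished(i3,t1) ✓  (m2,t2,i1)→finished(i1,t2) ✓  (m2,t3,i4)→finished(i4,t3) ✓  (m4,t3,i2)→finished(i2,t3) ✓  (m5,t1,i3)→finished(i3,t1) ✓
Every restrictor triple satisfies the scope.

True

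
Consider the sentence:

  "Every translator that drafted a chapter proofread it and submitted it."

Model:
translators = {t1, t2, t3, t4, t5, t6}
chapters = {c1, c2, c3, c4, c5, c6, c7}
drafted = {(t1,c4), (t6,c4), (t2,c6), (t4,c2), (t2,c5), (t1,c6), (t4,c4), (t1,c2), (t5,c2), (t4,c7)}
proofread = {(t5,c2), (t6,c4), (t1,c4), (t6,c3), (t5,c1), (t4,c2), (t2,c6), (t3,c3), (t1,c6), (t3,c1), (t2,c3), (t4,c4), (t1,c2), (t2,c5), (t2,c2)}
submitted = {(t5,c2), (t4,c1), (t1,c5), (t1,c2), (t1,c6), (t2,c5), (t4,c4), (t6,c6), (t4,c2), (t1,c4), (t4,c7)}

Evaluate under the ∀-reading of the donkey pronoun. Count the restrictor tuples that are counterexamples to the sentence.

3

"it" takes "a chapter" as antecedent — a donkey pronoun bound across the clause boundary.
Strong reading: for every (t,c) with drafted(t,c), proofread(t,c) ∧ submitted(t,c).
Restrictor pairs: (t1,c2) ✓  (t1,c4) ✓  (t1,c6) ✓  (t2,c5) ✓  (t2,c6) ✗  (t4,c2) ✓  (t4,c4) ✓  (t4,c7) ✗  (t5,c2) ✓  (t6,c4) ✗
Counterexamples (restrictor pairs failing the scope): 3.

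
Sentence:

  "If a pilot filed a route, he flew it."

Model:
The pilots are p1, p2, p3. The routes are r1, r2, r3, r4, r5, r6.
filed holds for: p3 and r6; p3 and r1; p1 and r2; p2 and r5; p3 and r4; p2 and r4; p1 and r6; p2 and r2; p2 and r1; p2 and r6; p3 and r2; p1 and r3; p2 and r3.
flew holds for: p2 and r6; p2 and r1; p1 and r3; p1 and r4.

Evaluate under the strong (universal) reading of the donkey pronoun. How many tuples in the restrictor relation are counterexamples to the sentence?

"it" takes "a route" as antecedent — a donkey pronoun bound across the clause boundary.
Strong reading: for every (p,r) with filed(p,r), flew(p,r).
Restrictor pairs: (p1,r2) ✗  (p1,r3) ✓  (p1,r6) ✗  (p2,r1) ✓  (p2,r2) ✗  (p2,r3) ✗  (p2,r4) ✗  (p2,r5) ✗  (p2,r6) ✓  (p3,r1) ✗  (p3,r2) ✗  (p3,r4) ✗  (p3,r6) ✗
Counterexamples (restrictor pairs failing the scope): 10.

10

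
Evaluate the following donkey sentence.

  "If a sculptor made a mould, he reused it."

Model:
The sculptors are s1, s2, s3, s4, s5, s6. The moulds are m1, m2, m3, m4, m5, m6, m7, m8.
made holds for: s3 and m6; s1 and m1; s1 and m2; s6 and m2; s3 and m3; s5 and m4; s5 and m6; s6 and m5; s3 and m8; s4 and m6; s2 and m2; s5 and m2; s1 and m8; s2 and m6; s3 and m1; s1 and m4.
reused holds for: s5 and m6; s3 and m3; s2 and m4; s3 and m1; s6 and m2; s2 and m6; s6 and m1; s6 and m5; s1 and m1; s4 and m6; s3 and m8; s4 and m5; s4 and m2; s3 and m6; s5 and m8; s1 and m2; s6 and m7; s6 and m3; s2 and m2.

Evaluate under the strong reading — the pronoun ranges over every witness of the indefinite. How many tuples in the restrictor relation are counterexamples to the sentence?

4

"it" takes "a mould" as antecedent — a donkey pronoun bound across the clause boundary.
Strong reading: for every (s,m) with made(s,m), reused(s,m).
Restrictor pairs: (s1,m1) ✓  (s1,m2) ✓  (s1,m4) ✗  (s1,m8) ✗  (s2,m2) ✓  (s2,m6) ✓  (s3,m1) ✓  (s3,m3) ✓  (s3,m6) ✓  (s3,m8) ✓  (s4,m6) ✓  (s5,m2) ✗  (s5,m4) ✗  (s5,m6) ✓  (s6,m2) ✓  (s6,m5) ✓
Counterexamples (restrictor pairs failing the scope): 4.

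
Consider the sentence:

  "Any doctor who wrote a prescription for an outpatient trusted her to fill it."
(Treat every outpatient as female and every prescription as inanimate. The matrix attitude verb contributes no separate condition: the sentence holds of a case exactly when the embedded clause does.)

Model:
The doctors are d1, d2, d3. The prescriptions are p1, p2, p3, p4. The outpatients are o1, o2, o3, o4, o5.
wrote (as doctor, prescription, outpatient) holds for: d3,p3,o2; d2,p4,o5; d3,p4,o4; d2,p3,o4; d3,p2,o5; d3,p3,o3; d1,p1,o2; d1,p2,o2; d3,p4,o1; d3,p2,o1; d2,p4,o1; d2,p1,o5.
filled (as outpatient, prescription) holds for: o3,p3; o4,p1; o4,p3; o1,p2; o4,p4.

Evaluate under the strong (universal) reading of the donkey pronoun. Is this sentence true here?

"her" takes "an outpatient" as antecedent and "it" takes "a prescription"; both are donkey pronouns co-varying with the restrictor.
Strong reading: for every (d,p,o) with wrote(d,p,o), filled(o,p).
Restrictor triples: (d1,p1,o2)→filled(o2,p1) ✗  (d1,p2,o2)→filled(o2,p2) ✗  (d2,p1,o5)→filled(o5,p1) ✗  (d2,p3,o4)→filled(o4,p3) ✓  (d2,p4,o1)→filled(o1,p4) ✗  (d2,p4,o5)→filled(o5,p4) ✗  (d3,p2,o1)→filled(o1,p2) ✓  (d3,p2,o5)→filled(o5,p2) ✗  (d3,p3,o2)→filled(o2,p3) ✗  (d3,p3,o3)→filled(o3,p3) ✓  (d3,p4,o1)→filled(o1,p4) ✗  (d3,p4,o4)→filled(o4,p4) ✓
Counterexample: (d1,p1,o2) — filled(o2,p1) does not hold.

False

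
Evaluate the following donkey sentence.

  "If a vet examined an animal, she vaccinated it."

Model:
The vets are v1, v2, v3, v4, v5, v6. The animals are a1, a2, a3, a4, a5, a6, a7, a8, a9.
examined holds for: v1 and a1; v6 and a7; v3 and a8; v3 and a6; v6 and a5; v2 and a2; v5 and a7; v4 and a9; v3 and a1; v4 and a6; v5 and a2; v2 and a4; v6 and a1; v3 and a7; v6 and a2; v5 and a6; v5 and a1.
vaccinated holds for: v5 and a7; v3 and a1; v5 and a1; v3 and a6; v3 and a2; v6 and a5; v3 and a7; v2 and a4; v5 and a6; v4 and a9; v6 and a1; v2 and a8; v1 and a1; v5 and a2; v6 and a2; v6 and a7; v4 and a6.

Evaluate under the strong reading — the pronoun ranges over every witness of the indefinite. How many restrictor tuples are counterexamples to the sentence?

2

"it" takes "an animal" as antecedent — a donkey pronoun bound across the clause boundary.
Strong reading: for every (v,a) with examined(v,a), vaccinated(v,a).
Restrictor pairs: (v1,a1) ✓  (v2,a2) ✗  (v2,a4) ✓  (v3,a1) ✓  (v3,a6) ✓  (v3,a7) ✓  (v3,a8) ✗  (v4,a6) ✓  (v4,a9) ✓  (v5,a1) ✓  (v5,a2) ✓  (v5,a6) ✓  (v5,a7) ✓  (v6,a1) ✓  (v6,a2) ✓  (v6,a5) ✓  (v6,a7) ✓
Counterexamples (restrictor pairs failing the scope): 2.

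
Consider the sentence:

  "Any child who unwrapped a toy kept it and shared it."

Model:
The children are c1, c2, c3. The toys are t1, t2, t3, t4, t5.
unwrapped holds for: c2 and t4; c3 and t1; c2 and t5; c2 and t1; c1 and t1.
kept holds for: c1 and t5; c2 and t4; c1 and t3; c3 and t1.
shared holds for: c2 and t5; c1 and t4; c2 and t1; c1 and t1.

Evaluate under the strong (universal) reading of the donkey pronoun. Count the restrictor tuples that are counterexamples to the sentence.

"it" takes "a toy" as antecedent — a donkey pronoun bound across the clause boundary.
Strong reading: for every (c,t) with unwrapped(c,t), kept(c,t) ∧ shared(c,t).
Restrictor pairs: (c1,t1) ✗  (c2,t1) ✗  (c2,t4) ✗  (c2,t5) ✗  (c3,t1) ✗
Counterexamples (restrictor pairs failing the scope): 5.

5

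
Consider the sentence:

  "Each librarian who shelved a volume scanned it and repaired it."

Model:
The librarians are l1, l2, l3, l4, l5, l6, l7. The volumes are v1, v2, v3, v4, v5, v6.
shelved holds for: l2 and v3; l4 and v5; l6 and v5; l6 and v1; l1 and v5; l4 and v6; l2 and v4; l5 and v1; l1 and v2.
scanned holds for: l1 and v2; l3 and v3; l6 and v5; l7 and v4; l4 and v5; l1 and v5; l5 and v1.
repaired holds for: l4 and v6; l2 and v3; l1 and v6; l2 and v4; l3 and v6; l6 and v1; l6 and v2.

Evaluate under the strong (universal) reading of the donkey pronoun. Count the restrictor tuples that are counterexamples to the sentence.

9

"it" takes "a volume" as antecedent — a donkey pronoun bound across the clause boundary.
Strong reading: for every (l,v) with shelved(l,v), scanned(l,v) ∧ repaired(l,v).
Restrictor pairs: (l1,v2) ✗  (l1,v5) ✗  (l2,v3) ✗  (l2,v4) ✗  (l4,v5) ✗  (l4,v6) ✗  (l5,v1) ✗  (l6,v1) ✗  (l6,v5) ✗
Counterexamples (restrictor pairs failing the scope): 9.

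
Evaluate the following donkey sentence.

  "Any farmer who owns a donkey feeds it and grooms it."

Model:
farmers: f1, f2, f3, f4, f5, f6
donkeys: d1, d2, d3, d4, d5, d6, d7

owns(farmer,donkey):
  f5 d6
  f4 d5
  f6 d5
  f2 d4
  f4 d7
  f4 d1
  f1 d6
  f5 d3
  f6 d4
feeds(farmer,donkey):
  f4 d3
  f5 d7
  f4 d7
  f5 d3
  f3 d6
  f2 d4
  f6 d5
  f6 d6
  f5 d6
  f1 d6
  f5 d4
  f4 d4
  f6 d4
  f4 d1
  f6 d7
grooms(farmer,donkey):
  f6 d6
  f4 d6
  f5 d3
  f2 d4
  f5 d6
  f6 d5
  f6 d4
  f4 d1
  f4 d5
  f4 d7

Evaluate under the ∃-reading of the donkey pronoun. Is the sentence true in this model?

False

"it" takes "a donkey" as antecedent — a donkey pronoun bound across the clause boundary.
Weak reading: every farmer f with some owns-donkey has at least one owns-donkey d such that feeds(f,d) ∧ grooms(f,d).
Per farmer: f1:✗  f2:✓  f4:✓  f5:✓  f6:✓
f1 has no witness among its owns-donkeys.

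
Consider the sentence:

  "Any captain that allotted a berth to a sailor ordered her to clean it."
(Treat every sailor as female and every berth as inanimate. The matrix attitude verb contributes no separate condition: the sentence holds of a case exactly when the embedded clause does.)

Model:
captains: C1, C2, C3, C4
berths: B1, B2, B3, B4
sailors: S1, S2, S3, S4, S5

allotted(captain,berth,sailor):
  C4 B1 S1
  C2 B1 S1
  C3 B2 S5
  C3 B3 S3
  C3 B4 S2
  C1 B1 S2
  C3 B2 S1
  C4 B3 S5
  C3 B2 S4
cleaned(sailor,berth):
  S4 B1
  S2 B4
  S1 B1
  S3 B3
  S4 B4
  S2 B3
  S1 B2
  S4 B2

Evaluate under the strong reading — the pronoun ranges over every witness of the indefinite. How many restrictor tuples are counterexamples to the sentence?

"her" takes "a sailor" as antecedent and "it" takes "a berth"; both are donkey pronouns co-varying with the restrictor.
Strong reading: for every (c,b,s) with allotted(c,b,s), cleaned(s,b).
Restrictor triples: (C1,B1,S2)→cleaned(S2,B1) ✗  (C2,B1,S1)→cleaned(S1,B1) ✓  (C3,B2,S1)→cleaned(S1,B2) ✓  (C3,B2,S4)→cleaned(S4,B2) ✓  (C3,B2,S5)→cleaned(S5,B2) ✗  (C3,B3,S3)→cleaned(S3,B3) ✓  (C3,B4,S2)→cleaned(S2,B4) ✓  (C4,B1,S1)→cleaned(S1,B1) ✓  (C4,B3,S5)→cleaned(S5,B3) ✗
Counterexamples (restrictor triples failing the scope): 3.

3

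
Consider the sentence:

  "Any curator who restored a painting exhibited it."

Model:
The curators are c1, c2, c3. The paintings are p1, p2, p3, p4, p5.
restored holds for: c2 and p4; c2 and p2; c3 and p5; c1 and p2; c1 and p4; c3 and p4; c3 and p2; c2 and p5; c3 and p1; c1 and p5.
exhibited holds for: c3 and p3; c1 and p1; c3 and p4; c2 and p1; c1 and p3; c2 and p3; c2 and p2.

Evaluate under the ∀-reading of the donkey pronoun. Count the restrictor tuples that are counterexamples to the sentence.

"it" takes "a painting" as antecedent — a donkey pronoun bound across the clause boundary.
Strong reading: for every (c,p) with restored(c,p), exhibited(c,p).
Restrictor pairs: (c1,p2) ✗  (c1,p4) ✗  (c1,p5) ✗  (c2,p2) ✓  (c2,p4) ✗  (c2,p5) ✗  (c3,p1) ✗  (c3,p2) ✗  (c3,p4) ✓  (c3,p5) ✗
Counterexamples (restrictor pairs failing the scope): 8.

8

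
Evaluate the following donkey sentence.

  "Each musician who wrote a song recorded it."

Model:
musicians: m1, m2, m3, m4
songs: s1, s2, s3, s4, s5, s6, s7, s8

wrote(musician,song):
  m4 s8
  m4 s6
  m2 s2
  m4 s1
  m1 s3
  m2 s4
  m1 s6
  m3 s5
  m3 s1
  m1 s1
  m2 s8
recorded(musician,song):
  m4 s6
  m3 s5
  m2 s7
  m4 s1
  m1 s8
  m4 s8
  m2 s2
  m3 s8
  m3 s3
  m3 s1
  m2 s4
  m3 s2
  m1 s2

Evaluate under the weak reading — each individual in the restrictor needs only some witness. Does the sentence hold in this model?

False

"it" takes "a song" as antecedent — a donkey pronoun bound across the clause boundary.
Weak reading: every musician m with some wrote-song has at least one wrote-song s such that recorded(m,s).
Per musician: m1:✗  m2:✓  m3:✓  m4:✓
m1 has no witness among its wrote-songs.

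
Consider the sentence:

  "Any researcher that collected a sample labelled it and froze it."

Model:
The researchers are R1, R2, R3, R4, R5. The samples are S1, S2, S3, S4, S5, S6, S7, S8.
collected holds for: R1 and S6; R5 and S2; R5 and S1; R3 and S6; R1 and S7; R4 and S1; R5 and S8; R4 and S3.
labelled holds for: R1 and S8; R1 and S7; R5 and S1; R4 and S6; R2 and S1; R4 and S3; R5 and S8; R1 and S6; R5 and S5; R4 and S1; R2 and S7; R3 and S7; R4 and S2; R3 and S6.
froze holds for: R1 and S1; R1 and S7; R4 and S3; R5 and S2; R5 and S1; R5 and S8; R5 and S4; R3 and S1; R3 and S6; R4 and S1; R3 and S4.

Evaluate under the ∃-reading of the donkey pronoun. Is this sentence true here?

"it" takes "a sample" as antecedent — a donkey pronoun bound across the clause boundary.
Weak reading: every researcher r with some collected-sample has at least one collected-sample s such that labelled(r,s) ∧ froze(r,s).
Per researcher: R1:✓  R3:✓  R4:✓  R5:✓
Every researcher in the restrictor has a witness.

True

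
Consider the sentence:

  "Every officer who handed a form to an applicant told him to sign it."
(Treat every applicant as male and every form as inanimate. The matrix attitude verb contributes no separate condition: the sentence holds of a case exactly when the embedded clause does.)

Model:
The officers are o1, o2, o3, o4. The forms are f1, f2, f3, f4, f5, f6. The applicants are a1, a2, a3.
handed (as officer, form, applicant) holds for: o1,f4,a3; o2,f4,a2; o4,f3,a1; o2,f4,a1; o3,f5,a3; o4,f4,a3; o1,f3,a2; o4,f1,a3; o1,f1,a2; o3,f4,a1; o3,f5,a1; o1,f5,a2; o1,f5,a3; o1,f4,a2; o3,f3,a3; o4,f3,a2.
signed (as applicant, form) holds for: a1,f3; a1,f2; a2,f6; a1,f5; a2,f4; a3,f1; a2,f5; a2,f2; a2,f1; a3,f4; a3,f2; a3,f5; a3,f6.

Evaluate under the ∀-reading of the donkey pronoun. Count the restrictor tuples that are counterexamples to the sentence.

"him" takes "an applicant" as antecedent and "it" takes "a form"; both are donkey pronouns co-varying with the restrictor.
Strong reading: for every (o,f,a) with handed(o,f,a), signed(a,f).
Restrictor triples: (o1,f1,a2)→signed(a2,f1) ✓  (o1,f3,a2)→signed(a2,f3) ✗  (o1,f4,a2)→signed(a2,f4) ✓  (o1,f4,a3)→signed(a3,f4) ✓  (o1,f5,a2)→signed(a2,f5) ✓  (o1,f5,a3)→signed(a3,f5) ✓  (o2,f4,a1)→signed(a1,f4) ✗  (o2,f4,a2)→signed(a2,f4) ✓  (o3,f3,a3)→signed(a3,f3) ✗  (o3,f4,a1)→signed(a1,f4) ✗  (o3,f5,a1)→signed(a1,f5) ✓  (o3,f5,a3)→signed(a3,f5) ✓  (o4,f1,a3)→signed(a3,f1) ✓  (o4,f3,a1)→signed(a1,f3) ✓  (o4,f3,a2)→signed(a2,f3) ✗  (o4,f4,a3)→signed(a3,f4) ✓
Counterexamples (restrictor triples failing the scope): 5.

5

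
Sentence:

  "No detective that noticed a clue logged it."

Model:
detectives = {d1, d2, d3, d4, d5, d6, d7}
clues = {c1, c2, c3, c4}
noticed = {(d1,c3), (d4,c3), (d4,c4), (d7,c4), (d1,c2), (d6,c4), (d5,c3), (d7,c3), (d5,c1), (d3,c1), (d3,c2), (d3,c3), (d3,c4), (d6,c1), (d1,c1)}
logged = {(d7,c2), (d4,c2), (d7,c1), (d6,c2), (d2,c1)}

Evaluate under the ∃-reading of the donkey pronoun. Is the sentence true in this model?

True

"it" takes "a clue" as antecedent — a donkey pronoun bound across the clause boundary.
Truth condition: for no (d,c) with noticed(d,c) does logged(d,c) hold.
Restrictor pairs — does the scope hold? (d1,c1):fails  (d1,c2):fails  (d1,c3):fails  (d3,c1):fails  (d3,c2):fails  (d3,c3):fails  (d3,c4):fails  (d4,c3):fails  (d4,c4):fails  (d5,c1):fails  (d5,c3):fails  (d6,c1):fails  (d6,c4):fails  (d7,c3):fails  (d7,c4):fails
Scope holds for no restrictor pair, so the sentence is true.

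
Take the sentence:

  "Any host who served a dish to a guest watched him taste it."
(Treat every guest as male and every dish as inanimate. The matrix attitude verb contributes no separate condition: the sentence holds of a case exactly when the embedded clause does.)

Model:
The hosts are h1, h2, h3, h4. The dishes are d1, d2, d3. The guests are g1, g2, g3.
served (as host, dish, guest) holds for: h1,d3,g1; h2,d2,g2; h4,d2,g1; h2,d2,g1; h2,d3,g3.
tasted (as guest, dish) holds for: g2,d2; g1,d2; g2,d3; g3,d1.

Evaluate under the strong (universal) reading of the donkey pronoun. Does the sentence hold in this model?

False

"him" takes "a guest" as antecedent and "it" takes "a dish"; both are donkey pronouns co-varying with the restrictor.
Strong reading: for every (h,d,g) with served(h,d,g), tasted(g,d).
Restrictor triples: (h1,d3,g1)→tasted(g1,d3) ✗  (h2,d2,g1)→tasted(g1,d2) ✓  (h2,d2,g2)→tasted(g2,d2) ✓  (h2,d3,g3)→tasted(g3,d3) ✗  (h4,d2,g1)→tasted(g1,d2) ✓
Counterexample: (h1,d3,g1) — tasted(g1,d3) does not hold.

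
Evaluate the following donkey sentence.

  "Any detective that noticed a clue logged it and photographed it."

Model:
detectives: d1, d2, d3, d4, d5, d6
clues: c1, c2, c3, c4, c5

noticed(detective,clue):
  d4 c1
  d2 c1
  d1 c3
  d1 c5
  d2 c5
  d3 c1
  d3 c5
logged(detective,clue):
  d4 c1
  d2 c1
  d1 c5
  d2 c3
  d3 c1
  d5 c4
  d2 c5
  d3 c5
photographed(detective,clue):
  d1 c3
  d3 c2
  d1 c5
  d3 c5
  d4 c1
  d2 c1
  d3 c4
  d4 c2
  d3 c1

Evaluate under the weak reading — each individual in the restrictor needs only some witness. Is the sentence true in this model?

"it" takes "a clue" as antecedent — a donkey pronoun bound across the clause boundary.
Weak reading: every detective d with some noticed-clue has at least one noticed-clue c such that logged(d,c) ∧ photographed(d,c).
Per detective: d1:✓  d2:✓  d3:✓  d4:✓
Every detective in the restrictor has a witness.

True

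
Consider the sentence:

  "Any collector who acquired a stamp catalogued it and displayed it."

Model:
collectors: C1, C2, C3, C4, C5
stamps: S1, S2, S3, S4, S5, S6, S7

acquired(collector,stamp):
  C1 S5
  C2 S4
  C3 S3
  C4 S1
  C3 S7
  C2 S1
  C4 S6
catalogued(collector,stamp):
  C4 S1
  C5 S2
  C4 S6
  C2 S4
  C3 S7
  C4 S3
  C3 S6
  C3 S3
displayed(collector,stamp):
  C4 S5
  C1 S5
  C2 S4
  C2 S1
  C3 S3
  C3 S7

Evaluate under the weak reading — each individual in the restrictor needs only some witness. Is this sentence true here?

False

"it" takes "a stamp" as antecedent — a donkey pronoun bound across the clause boundary.
Weak reading: every collector c with some acquired-stamp has at least one acquired-stamp s such that catalogued(c,s) ∧ displayed(c,s).
Per collector: C1:✗  C2:✓  C3:✓  C4:✗
C1 has no witness among its acquired-stamps.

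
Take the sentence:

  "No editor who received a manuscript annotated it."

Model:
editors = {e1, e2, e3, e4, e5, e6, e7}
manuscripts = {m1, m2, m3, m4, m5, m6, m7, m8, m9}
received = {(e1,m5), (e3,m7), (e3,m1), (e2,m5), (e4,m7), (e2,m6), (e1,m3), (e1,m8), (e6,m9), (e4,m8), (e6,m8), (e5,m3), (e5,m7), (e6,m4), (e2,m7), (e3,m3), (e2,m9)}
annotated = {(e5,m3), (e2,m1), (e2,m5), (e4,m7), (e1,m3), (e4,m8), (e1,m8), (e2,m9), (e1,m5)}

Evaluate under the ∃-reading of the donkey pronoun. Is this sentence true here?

False

"it" takes "a manuscript" as antecedent — a donkey pronoun bound across the clause boundary.
Truth condition: for no (e,m) with received(e,m) does annotated(e,m) hold.
Restrictor pairs — does the scope hold? (e1,m3):holds  (e1,m5):holds  (e1,m8):holds  (e2,m5):holds  (e2,m6):fails  (e2,m7):fails  (e2,m9):holds  (e3,m1):fails  (e3,m3):fails  (e3,m7):fails  (e4,m7):holds  (e4,m8):holds  (e5,m3):holds  (e5,m7):fails  (e6,m4):fails  (e6,m8):fails  (e6,m9):fails
Scope holds for 8 pair(s), so the sentence is false.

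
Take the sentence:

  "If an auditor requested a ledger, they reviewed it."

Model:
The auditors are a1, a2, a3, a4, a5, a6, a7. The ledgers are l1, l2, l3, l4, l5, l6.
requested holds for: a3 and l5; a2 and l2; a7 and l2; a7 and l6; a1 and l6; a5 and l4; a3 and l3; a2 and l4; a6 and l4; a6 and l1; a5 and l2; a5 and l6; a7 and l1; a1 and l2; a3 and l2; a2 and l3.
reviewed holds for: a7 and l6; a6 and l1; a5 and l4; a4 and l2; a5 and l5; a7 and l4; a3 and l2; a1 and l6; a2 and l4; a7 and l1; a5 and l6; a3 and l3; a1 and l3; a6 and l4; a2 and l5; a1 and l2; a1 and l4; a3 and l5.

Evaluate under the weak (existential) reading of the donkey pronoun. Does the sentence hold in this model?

True

"it" takes "a ledger" as antecedent — a donkey pronoun bound across the clause boundary.
Weak reading: every auditor a with some requested-ledger has at least one requested-ledger l such that reviewed(a,l).
Per auditor: a1:✓  a2:✓  a3:✓  a5:✓  a6:✓  a7:✓
Every auditor in the restrictor has a witness.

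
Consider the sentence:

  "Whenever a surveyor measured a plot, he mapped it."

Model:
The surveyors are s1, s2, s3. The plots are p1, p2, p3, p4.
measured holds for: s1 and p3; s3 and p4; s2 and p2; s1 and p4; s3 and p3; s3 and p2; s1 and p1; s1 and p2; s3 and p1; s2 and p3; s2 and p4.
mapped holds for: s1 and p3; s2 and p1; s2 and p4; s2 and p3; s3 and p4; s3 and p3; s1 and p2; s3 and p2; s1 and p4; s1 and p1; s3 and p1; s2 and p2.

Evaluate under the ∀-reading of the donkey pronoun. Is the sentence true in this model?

True

"it" takes "a plot" as antecedent — a donkey pronoun bound across the clause boundary.
Strong reading: for every (s,p) with measured(s,p), mapped(s,p).
Restrictor pairs: (s1,p1) ✓  (s1,p2) ✓  (s1,p3) ✓  (s1,p4) ✓  (s2,p2) ✓  (s2,p3) ✓  (s2,p4) ✓  (s3,p1) ✓  (s3,p2) ✓  (s3,p3) ✓  (s3,p4) ✓
Every restrictor pair satisfies the scope.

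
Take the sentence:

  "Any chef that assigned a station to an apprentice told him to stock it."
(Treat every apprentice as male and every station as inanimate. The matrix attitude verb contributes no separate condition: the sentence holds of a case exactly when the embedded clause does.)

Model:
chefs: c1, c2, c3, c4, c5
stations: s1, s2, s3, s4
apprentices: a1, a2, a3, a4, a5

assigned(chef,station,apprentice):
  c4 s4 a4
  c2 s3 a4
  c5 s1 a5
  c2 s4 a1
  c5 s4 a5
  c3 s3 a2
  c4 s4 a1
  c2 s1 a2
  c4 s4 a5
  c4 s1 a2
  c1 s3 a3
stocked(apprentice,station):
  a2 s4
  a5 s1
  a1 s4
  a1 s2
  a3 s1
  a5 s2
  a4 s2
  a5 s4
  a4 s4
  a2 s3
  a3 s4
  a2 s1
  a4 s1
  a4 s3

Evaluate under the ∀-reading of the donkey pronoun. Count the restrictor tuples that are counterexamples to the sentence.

1

"him" takes "an apprentice" as antecedent and "it" takes "a station"; both are donkey pronouns co-varying with the restrictor.
Strong reading: for every (c,s,a) with assigned(c,s,a), stocked(a,s).
Restrictor triples: (c1,s3,a3)→stocked(a3,s3) ✗  (c2,s1,a2)→stocked(a2,s1) ✓  (c2,s3,a4)→stocked(a4,s3) ✓  (c2,s4,a1)→stocked(a1,s4) ✓  (c3,s3,a2)→stocked(a2,s3) ✓  (c4,s1,a2)→stocked(a2,s1) ✓  (c4,s4,a1)→stocked(a1,s4) ✓  (c4,s4,a4)→stocked(a4,s4) ✓  (c4,s4,a5)→stocked(a5,s4) ✓  (c5,s1,a5)→stocked(a5,s1) ✓  (c5,s4,a5)→stocked(a5,s4) ✓
Counterexamples (restrictor triples failing the scope): 1.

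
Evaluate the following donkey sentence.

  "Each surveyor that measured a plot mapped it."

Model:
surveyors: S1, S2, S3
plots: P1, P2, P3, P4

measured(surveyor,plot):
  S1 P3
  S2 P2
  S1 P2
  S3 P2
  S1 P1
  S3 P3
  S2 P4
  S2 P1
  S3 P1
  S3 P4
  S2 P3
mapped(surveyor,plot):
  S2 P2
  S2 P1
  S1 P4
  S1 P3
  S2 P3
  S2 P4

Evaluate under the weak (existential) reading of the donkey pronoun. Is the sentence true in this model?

False

"it" takes "a plot" as antecedent — a donkey pronoun bound across the clause boundary.
Weak reading: every surveyor s with some measured-plot has at least one measured-plot p such that mapped(s,p).
Per surveyor: S1:✓  S2:✓  S3:✗
S3 has no witness among its measured-plots.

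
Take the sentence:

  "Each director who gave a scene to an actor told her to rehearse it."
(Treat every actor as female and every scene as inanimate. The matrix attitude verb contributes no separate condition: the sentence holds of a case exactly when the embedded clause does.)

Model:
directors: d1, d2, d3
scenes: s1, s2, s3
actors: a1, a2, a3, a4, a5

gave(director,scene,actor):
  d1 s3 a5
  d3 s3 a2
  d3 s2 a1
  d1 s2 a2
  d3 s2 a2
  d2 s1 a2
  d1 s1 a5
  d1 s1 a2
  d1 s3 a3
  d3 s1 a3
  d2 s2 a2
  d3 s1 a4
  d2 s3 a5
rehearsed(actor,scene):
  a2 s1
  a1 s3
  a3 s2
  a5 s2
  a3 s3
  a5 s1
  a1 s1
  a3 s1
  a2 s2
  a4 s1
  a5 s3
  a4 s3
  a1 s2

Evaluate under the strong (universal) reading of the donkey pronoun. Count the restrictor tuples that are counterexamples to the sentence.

1

"her" takes "an actor" as antecedent and "it" takes "a scene"; both are donkey pronouns co-varying with the restrictor.
Strong reading: for every (d,s,a) with gave(d,s,a), rehearsed(a,s).
Restrictor triples: (d1,s1,a2)→rehearsed(a2,s1) ✓  (d1,s1,a5)→rehearsed(a5,s1) ✓  (d1,s2,a2)→rehearsed(a2,s2) ✓  (d1,s3,a3)→rehearsed(a3,s3) ✓  (d1,s3,a5)→rehearsed(a5,s3) ✓  (d2,s1,a2)→rehearsed(a2,s1) ✓  (d2,s2,a2)→rehearsed(a2,s2) ✓  (d2,s3,a5)→rehearsed(a5,s3) ✓  (d3,s1,a3)→rehearsed(a3,s1) ✓  (d3,s1,a4)→rehearsed(a4,s1) ✓  (d3,s2,a1)→rehearsed(a1,s2) ✓  (d3,s2,a2)→rehearsed(a2,s2) ✓  (d3,s3,a2)→rehearsed(a2,s3) ✗
Counterexamples (restrictor triples failing the scope): 1.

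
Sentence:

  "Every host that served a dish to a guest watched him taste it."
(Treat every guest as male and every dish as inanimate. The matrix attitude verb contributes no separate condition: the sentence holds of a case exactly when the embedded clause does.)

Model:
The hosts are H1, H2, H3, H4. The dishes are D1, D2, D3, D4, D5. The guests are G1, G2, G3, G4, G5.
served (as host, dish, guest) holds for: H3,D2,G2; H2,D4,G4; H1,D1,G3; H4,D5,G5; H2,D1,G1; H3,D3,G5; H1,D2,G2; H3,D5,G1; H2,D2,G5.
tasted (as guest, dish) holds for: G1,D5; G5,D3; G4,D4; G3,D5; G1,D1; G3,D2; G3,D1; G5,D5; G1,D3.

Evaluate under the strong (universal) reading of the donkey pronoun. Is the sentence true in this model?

"him" takes "a guest" as antecedent and "it" takes "a dish"; both are donkey pronouns co-varying with the restrictor.
Strong reading: for every (h,d,g) with served(h,d,g), tasted(g,d).
Restrictor triples: (H1,D1,G3)→tasted(G3,D1) ✓  (H1,D2,G2)→tasted(G2,D2) ✗  (H2,D1,G1)→tasted(G1,D1) ✓  (H2,D2,G5)→tasted(G5,D2) ✗  (H2,D4,G4)→tasted(G4,D4) ✓  (H3,D2,G2)→tasted(G2,D2) ✗  (H3,D3,G5)→tasted(G5,D3) ✓  (H3,D5,G1)→tasted(G1,D5) ✓  (H4,D5,G5)→tasted(G5,D5) ✓
Counterexample: (H1,D2,G2) — tasted(G2,D2) does not hold.

False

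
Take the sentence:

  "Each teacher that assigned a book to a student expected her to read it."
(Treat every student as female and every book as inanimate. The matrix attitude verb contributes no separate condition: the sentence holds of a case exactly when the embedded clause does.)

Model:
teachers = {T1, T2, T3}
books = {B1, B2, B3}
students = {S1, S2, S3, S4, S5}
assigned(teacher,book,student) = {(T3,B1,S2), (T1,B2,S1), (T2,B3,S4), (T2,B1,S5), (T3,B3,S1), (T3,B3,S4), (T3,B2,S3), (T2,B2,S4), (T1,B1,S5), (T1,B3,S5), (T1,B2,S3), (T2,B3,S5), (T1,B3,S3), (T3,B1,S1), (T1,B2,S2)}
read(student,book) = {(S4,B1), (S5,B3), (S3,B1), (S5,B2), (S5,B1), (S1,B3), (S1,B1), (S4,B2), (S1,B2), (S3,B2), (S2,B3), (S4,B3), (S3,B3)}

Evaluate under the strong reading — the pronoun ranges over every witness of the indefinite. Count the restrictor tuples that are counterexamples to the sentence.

"her" takes "a student" as antecedent and "it" takes "a book"; both are donkey pronouns co-varying with the restrictor.
Strong reading: for every (t,b,s) with assigned(t,b,s), read(s,b).
Restrictor triples: (T1,B1,S5)→read(S5,B1) ✓  (T1,B2,S1)→read(S1,B2) ✓  (T1,B2,S2)→read(S2,B2) ✗  (T1,B2,S3)→read(S3,B2) ✓  (T1,B3,S3)→read(S3,B3) ✓  (T1,B3,S5)→read(S5,B3) ✓  (T2,B1,S5)→read(S5,B1) ✓  (T2,B2,S4)→read(S4,B2) ✓  (T2,B3,S4)→read(S4,B3) ✓  (T2,B3,S5)→read(S5,B3) ✓  (T3,B1,S1)→read(S1,B1) ✓  (T3,B1,S2)→read(S2,B1) ✗  (T3,B2,S3)→read(S3,B2) ✓  (T3,B3,S1)→read(S1,B3) ✓  (T3,B3,S4)→read(S4,B3) ✓
Counterexamples (restrictor triples failing the scope): 2.

2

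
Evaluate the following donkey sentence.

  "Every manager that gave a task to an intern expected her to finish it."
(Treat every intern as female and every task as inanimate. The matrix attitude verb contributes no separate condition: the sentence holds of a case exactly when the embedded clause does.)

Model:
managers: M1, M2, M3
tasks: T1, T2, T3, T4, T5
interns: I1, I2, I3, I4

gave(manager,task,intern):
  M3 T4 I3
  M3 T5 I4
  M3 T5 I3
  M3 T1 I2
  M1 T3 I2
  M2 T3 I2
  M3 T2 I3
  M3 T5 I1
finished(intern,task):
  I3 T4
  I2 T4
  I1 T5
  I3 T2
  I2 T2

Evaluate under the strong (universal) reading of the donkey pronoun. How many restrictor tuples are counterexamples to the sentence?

"her" takes "an intern" as antecedent and "it" takes "a task"; both are donkey pronouns co-varying with the restrictor.
Strong reading: for every (m,t,i) with gave(m,t,i), finished(i,t).
Restrictor triples: (M1,T3,I2)→finished(I2,T3) ✗  (M2,T3,I2)→finished(I2,T3) ✗  (M3,T1,I2)→finished(I2,T1) ✗  (M3,T2,I3)→finished(I3,T2) ✓  (M3,T4,I3)→finished(I3,T4) ✓  (M3,T5,I1)→finished(I1,T5) ✓  (M3,T5,I3)→finished(I3,T5) ✗  (M3,T5,I4)→finished(I4,T5) ✗
Counterexamples (restrictor triples failing the scope): 5.

5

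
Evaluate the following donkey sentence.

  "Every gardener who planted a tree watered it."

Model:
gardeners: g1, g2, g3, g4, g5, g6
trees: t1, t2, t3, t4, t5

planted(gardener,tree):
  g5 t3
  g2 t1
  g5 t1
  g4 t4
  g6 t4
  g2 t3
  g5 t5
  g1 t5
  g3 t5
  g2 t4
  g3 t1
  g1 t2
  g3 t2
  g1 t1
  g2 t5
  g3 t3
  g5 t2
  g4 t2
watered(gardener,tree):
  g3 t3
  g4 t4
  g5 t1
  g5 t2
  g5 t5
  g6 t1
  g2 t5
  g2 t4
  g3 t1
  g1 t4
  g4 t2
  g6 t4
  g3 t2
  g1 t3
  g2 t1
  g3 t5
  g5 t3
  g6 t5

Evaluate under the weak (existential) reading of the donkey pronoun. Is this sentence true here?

False

"it" takes "a tree" as antecedent — a donkey pronoun bound across the clause boundary.
Weak reading: every gardener g with some planted-tree has at least one planted-tree t such that watered(g,t).
Per gardener: g1:✗  g2:✓  g3:✓  g4:✓  g5:✓  g6:✓
g1 has no witness among its planted-trees.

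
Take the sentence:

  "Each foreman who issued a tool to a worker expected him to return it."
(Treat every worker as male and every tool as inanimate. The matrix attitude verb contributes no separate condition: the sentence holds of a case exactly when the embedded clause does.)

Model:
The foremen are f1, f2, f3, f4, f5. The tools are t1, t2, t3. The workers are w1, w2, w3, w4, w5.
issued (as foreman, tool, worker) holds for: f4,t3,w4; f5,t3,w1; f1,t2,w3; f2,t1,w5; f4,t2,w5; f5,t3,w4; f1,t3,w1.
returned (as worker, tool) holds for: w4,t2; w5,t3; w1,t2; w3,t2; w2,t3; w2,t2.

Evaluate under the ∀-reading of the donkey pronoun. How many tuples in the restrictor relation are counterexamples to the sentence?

"him" takes "a worker" as antecedent and "it" takes "a tool"; both are donkey pronouns co-varying with the restrictor.
Strong reading: for every (f,t,w) with issued(f,t,w), returned(w,t).
Restrictor triples: (f1,t2,w3)→returned(w3,t2) ✓  (f1,t3,w1)→returned(w1,t3) ✗  (f2,t1,w5)→returned(w5,t1) ✗  (f4,t2,w5)→returned(w5,t2) ✗  (f4,t3,w4)→returned(w4,t3) ✗  (f5,t3,w1)→returned(w1,t3) ✗  (f5,t3,w4)→returned(w4,t3) ✗
Counterexamples (restrictor triples failing the scope): 6.

6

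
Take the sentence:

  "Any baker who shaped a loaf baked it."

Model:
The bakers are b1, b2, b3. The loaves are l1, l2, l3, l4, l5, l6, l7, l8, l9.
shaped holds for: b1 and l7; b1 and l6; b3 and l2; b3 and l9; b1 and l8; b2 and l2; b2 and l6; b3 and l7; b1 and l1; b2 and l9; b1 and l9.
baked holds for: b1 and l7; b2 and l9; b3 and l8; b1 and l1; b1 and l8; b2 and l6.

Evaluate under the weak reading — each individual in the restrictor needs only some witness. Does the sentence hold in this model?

"it" takes "a loaf" as antecedent — a donkey pronoun bound across the clause boundary.
Weak reading: every baker b with some shaped-loaf has at least one shaped-loaf l such that baked(b,l).
Per baker: b1:✓  b2:✓  b3:✗
b3 has no witness among its shaped-loaves.

False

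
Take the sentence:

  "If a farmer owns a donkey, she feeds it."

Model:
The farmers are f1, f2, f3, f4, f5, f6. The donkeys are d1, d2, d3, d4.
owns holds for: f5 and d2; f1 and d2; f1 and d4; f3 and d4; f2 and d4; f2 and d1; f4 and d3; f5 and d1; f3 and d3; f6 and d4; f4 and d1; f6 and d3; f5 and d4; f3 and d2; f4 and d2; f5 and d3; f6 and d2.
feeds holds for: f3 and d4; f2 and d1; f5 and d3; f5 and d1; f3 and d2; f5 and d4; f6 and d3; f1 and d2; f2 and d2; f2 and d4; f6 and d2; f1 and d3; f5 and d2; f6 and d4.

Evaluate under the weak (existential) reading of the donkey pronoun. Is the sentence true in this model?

False

"it" takes "a donkey" as antecedent — a donkey pronoun bound across the clause boundary.
Weak reading: every farmer f with some owns-donkey has at least one owns-donkey d such that feeds(f,d).
Per farmer: f1:✓  f2:✓  f3:✓  f4:✗  f5:✓  f6:✓
f4 has no witness among its owns-donkeys.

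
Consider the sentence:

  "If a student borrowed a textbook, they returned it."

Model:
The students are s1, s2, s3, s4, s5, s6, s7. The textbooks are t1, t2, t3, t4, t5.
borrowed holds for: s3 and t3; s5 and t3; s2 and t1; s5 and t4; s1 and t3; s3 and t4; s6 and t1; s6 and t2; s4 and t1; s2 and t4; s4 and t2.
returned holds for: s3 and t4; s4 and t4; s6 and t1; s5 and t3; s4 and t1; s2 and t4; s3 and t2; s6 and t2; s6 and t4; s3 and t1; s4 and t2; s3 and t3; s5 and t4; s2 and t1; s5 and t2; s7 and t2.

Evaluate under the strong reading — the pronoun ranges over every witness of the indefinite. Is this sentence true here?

False

"it" takes "a textbook" as antecedent — a donkey pronoun bound across the clause boundary.
Strong reading: for every (s,t) with borrowed(s,t), returned(s,t).
Restrictor pairs: (s1,t3) ✗  (s2,t1) ✓  (s2,t4) ✓  (s3,t3) ✓  (s3,t4) ✓  (s4,t1) ✓  (s4,t2) ✓  (s5,t3) ✓  (s5,t4) ✓  (s6,t1) ✓  (s6,t2) ✓
Counterexample: (s1,t3) is in borrowed but fails the scope.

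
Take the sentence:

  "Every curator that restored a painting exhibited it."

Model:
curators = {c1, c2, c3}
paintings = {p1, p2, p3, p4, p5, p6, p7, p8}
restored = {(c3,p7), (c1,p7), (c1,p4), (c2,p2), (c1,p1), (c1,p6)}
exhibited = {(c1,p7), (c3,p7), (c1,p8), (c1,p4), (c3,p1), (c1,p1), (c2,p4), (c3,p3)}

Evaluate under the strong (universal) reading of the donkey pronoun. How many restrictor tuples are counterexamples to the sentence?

2

"it" takes "a painting" as antecedent — a donkey pronoun bound across the clause boundary.
Strong reading: for every (c,p) with restored(c,p), exhibited(c,p).
Restrictor pairs: (c1,p1) ✓  (c1,p4) ✓  (c1,p6) ✗  (c1,p7) ✓  (c2,p2) ✗  (c3,p7) ✓
Counterexamples (restrictor pairs failing the scope): 2.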